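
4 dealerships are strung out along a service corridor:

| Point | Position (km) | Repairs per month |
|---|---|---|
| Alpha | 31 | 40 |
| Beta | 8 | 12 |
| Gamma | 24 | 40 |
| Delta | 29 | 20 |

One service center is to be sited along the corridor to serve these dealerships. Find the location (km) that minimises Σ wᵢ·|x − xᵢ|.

For a sum of weighted absolute distances on a line, the optimum is the weighted median (not the mean). Total weight W = 112; half-weight = 56.
Sort by position and accumulate weight:
  km 8 (Beta, w=12) → cum 12
  km 24 (Gamma, w=40) → cum 52
  km 29 (Delta, w=20) → cum 72  ≥ 56 → median here
  km 31 (Alpha, w=40) → cum 112
Optimal location: km 29.

x = 29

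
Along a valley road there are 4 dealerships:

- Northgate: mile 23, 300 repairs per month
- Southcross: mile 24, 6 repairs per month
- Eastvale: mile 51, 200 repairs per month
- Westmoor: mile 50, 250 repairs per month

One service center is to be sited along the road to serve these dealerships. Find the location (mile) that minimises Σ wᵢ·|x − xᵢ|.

x = 50

For a sum of weighted absolute distances on a line, the optimum is the weighted median (not the mean). Total weight W = 756; half-weight = 378.
Sort by position and accumulate weight:
  mile 23 (Northgate, w=300) → cum 300
  mile 24 (Southcross, w=6) → cum 306
  mile 50 (Westmoor, w=250) → cum 556  ≥ 378 → median here
  mile 51 (Eastvale, w=200) → cum 756
Optimal location: mile 50.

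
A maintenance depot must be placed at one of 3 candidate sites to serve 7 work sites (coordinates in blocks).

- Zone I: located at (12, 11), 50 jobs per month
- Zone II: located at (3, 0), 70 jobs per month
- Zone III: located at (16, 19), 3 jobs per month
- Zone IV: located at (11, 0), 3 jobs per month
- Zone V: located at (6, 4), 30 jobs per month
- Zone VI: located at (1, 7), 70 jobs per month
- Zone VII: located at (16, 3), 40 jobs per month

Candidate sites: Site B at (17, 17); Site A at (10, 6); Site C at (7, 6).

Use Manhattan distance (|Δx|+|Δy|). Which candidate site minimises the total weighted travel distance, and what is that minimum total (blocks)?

Site C, total 2356 blocks

Total weighted distance at each candidate:
  Site B (17, 17): total = 5938
  Site A (10, 6): total = 2578
  Site C (7, 6): total = 2356
Minimum is at Site C with total 2356 blocks.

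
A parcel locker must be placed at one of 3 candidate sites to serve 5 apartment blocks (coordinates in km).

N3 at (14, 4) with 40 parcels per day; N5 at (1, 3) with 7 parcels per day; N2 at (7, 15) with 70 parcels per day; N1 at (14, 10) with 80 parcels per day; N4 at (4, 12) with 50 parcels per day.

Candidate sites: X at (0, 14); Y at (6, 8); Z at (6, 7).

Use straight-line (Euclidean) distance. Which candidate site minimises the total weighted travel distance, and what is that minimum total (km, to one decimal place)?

Y, total 1785.5 km

Total weighted distance at each candidate:
  X (0, 14): total = 2648.9
  Y (6, 8): total = 1785.5
  Z (6, 7): total = 1903.7
Minimum is at Y with total 1785.5 km.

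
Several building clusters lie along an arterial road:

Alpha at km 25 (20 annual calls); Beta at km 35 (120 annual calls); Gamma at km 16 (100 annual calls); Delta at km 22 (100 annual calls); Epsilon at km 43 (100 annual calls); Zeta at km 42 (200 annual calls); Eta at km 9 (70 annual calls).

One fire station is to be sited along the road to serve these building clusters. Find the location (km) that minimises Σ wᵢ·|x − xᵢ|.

For a sum of weighted absolute distances on a line, the optimum is the weighted median (not the mean). Total weight W = 710; half-weight = 355.
Sort by position and accumulate weight:
  km 9 (Eta, w=70) → cum 70
  km 16 (Gamma, w=100) → cum 170
  km 22 (Delta, w=100) → cum 270
  km 25 (Alpha, w=20) → cum 290
  km 35 (Beta, w=120) → cum 410  ≥ 355 → median here
  km 42 (Zeta, w=200) → cum 610
  km 43 (Epsilon, w=100) → cum 710
Optimal location: km 35.

x = 35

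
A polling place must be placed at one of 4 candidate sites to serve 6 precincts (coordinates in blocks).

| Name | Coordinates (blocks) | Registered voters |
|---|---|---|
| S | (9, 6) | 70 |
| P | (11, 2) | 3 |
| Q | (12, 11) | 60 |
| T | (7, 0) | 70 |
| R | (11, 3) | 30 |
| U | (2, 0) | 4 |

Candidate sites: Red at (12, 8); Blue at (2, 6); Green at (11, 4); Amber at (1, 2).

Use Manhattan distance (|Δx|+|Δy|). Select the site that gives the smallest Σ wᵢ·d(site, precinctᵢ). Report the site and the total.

Total weighted distance at each candidate:
  Red (12, 8): total = 1713
  Blue (2, 6): total = 2583
  Green (11, 4): total = 1408
  Amber (1, 2): total = 2972
Minimum is at Green with total 1408 blocks.

Green, total 1408 blocks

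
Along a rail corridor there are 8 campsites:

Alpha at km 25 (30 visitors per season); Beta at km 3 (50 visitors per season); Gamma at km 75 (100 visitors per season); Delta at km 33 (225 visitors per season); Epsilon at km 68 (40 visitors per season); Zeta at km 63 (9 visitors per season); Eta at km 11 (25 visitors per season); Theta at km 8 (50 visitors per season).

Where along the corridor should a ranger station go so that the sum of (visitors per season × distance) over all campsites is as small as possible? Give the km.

x = 33

For a sum of weighted absolute distances on a line, the optimum is the weighted median (not the mean). Total weight W = 529; half-weight = 264.5.
Sort by position and accumulate weight:
  km 3 (Beta, w=50) → cum 50
  km 8 (Theta, w=50) → cum 100
  km 11 (Eta, w=25) → cum 125
  km 25 (Alpha, w=30) → cum 155
  km 33 (Delta, w=225) → cum 380  ≥ 264.5 → median here
  km 63 (Zeta, w=9) → cum 389
  km 68 (Epsilon, w=40) → cum 429
  km 75 (Gamma, w=100) → cum 529
Optimal location: km 33.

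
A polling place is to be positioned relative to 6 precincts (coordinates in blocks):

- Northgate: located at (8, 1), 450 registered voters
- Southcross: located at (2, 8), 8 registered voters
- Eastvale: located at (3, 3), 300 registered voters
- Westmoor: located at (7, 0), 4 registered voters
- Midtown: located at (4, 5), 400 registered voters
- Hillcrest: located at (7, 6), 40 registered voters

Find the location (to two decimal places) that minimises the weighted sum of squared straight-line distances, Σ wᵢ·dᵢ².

The minimiser of Σwᵢ‖p−pᵢ‖² is the weighted centroid p* = (Σwᵢpᵢ)/(Σwᵢ).
Σwᵢ = 1202.
Σwᵢxᵢ = 450·8 + 8·2 + 300·3 + 4·7 + 400·4 + 40·7 = 6424.
Σwᵢyᵢ = 450·1 + 8·8 + 300·3 + 4·0 + 400·5 + 40·6 = 3654.
x* = 6424/1202 = 5.34, y* = 3654/1202 = 3.04.

(5.34, 3.04)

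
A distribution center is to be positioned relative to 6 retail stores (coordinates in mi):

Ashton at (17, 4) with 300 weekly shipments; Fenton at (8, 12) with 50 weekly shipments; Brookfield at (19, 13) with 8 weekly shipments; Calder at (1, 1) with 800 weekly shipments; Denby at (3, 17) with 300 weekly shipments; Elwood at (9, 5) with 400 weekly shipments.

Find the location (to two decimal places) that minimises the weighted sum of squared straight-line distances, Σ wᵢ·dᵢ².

(5.89, 5.28)

The minimiser of Σwᵢ‖p−pᵢ‖² is the weighted centroid p* = (Σwᵢpᵢ)/(Σwᵢ).
Σwᵢ = 1858.
Σwᵢxᵢ = 300·17 + 50·8 + 8·19 + 800·1 + 300·3 + 400·9 = 10952.
Σwᵢyᵢ = 300·4 + 50·12 + 8·13 + 800·1 + 300·17 + 400·5 = 9804.
x* = 10952/1858 = 5.89, y* = 9804/1858 = 5.28.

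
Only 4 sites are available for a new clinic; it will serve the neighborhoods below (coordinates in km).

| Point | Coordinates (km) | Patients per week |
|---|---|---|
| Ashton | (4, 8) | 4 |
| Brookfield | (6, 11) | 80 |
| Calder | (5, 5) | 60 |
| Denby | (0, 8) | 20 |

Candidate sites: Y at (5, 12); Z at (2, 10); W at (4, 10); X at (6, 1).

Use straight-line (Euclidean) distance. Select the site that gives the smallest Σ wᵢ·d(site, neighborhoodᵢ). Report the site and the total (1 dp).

W, total 582.3 km

Total weighted distance at each candidate:
  Y (5, 12): total = 677.7
  Z (2, 10): total = 747.6
  W (4, 10): total = 582.3
  X (6, 1): total = 1260.9
Minimum is at W with total 582.3 km.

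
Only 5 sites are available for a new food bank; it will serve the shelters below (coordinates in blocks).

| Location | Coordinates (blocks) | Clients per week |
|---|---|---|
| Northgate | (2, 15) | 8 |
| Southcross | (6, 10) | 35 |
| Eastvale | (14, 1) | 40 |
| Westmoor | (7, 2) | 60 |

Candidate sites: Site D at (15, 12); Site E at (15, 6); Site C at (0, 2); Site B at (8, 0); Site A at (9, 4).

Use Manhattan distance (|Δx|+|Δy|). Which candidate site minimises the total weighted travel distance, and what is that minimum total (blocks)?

Total weighted distance at each candidate:
  Site D (15, 12): total = 2073
  Site E (15, 6): total = 1591
  Site C (0, 2): total = 1630
  Site B (8, 0): total = 1048
  Site A (9, 4): total = 1019
Minimum is at Site A with total 1019 blocks.

Site A, total 1019 blocks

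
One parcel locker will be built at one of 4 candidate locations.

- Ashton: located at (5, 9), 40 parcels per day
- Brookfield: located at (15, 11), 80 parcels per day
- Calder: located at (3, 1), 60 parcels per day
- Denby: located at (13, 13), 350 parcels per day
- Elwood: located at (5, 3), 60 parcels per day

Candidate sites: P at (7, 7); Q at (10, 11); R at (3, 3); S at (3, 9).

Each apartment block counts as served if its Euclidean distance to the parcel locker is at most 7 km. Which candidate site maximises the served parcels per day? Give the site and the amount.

Coverage radius r = 7 km; a point is covered iff (Δx)²+(Δy)² ≤ 7² = 49.
  P (7, 7): covers {Ashton, Elwood} → 100
  Q (10, 11): covers {Ashton, Brookfield, Denby} → 470
  R (3, 3): covers {Ashton, Calder, Elwood} → 160
  S (3, 9): covers {Ashton, Elwood} → 100
Maximum coverage at Q: 470 parcels per day.

Q, covering 470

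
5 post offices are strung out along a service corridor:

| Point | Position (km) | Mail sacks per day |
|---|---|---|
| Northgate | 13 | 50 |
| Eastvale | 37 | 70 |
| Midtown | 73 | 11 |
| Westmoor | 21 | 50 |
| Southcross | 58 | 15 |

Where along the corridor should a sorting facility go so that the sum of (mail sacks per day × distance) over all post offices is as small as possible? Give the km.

x = 21

For a sum of weighted absolute distances on a line, the optimum is the weighted median (not the mean). Total weight W = 196; half-weight = 98.
Sort by position and accumulate weight:
  km 13 (Northgate, w=50) → cum 50
  km 21 (Westmoor, w=50) → cum 100  ≥ 98 → median here
  km 37 (Eastvale, w=70) → cum 170
  km 58 (Southcross, w=15) → cum 185
  km 73 (Midtown, w=11) → cum 196
Optimal location: km 21.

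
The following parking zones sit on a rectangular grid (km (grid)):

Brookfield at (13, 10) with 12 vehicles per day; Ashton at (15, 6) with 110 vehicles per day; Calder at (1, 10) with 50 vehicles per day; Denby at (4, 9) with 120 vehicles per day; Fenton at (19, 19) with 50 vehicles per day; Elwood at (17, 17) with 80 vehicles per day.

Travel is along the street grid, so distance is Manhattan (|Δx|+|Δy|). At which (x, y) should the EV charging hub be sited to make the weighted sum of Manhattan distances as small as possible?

(15, 9)

Manhattan distance separates: Σwᵢ(|x−xᵢ|+|y−yᵢ|) = Σwᵢ|x−xᵢ| + Σwᵢ|y−yᵢ|, so x and y are optimised independently as 1-D weighted medians.
Total weight W = 422; half = 211.
x-coordinate, sorted with cumulative weight:
  x=1 (Calder, w=50) cum 50
  x=4 (Denby, w=120) cum 170
  x=13 (Brookfield, w=12) cum 182
  x=15 (Ashton, w=110) cum 292  ← median
  x=17 (Elwood, w=80) cum 372
  x=19 (Fenton, w=50) cum 422
⇒ x* = 15
y-coordinate, sorted with cumulative weight:
  y=6 (Ashton, w=110) cum 110
  y=9 (Denby, w=120) cum 230  ← median
  y=10 (Brookfield, w=12) cum 242
  y=10 (Calder, w=50) cum 292
  y=17 (Elwood, w=80) cum 372
  y=19 (Fenton, w=50) cum 422
⇒ y* = 9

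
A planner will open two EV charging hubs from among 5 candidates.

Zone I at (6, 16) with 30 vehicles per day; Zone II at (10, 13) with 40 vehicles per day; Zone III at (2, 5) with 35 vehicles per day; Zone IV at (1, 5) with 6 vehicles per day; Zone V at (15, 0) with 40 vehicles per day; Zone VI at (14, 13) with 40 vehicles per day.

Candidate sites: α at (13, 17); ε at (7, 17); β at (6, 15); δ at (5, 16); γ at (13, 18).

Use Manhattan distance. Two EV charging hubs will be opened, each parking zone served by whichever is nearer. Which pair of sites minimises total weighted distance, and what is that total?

{α, β}, total 1810

Evaluate every pair (each demand assigned to the nearer of the two):
  {α, β}: total = 1810
  {α, δ}: total = 1850
  {β, γ}: total = 1890
  {δ, γ}: total = 1970
  {α, ε}: total = 2003
  {ε, γ}: total = 2083
  {ε, β}: total = 2210
  {β, δ}: total = 2210
  {ε, δ}: total = 2330
  {α, γ}: total = 2429
Best pair: {α, β} with total 1810.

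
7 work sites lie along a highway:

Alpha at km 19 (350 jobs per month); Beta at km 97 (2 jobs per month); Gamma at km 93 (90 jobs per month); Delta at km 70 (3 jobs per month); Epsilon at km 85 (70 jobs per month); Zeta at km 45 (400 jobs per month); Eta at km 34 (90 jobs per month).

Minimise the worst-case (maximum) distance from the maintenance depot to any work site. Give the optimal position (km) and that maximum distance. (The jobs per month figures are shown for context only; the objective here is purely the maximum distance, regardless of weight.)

location 58, max distance 39

The 1-center on a line is the midpoint of the two extreme points: leftmost at 19, rightmost at 97.
Optimal location = (19 + 97)/2 = 58; maximum distance = (97 − 19)/2 = 39.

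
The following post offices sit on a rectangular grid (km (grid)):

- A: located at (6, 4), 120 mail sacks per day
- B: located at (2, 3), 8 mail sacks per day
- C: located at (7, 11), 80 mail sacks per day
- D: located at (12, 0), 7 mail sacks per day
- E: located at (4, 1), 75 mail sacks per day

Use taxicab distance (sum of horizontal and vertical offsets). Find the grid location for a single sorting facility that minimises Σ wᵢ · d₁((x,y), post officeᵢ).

Manhattan distance separates: Σwᵢ(|x−xᵢ|+|y−yᵢ|) = Σwᵢ|x−xᵢ| + Σwᵢ|y−yᵢ|, so x and y are optimised independently as 1-D weighted medians.
Total weight W = 290; half = 145.
x-coordinate, sorted with cumulative weight:
  x=2 (B, w=8) cum 8
  x=4 (E, w=75) cum 83
  x=6 (A, w=120) cum 203  ← median
  x=7 (C, w=80) cum 283
  x=12 (D, w=7) cum 290
⇒ x* = 6
y-coordinate, sorted with cumulative weight:
  y=0 (D, w=7) cum 7
  y=1 (E, w=75) cum 82
  y=3 (B, w=8) cum 90
  y=4 (A, w=120) cum 210  ← median
  y=11 (C, w=80) cum 290
⇒ y* = 4

(6, 4)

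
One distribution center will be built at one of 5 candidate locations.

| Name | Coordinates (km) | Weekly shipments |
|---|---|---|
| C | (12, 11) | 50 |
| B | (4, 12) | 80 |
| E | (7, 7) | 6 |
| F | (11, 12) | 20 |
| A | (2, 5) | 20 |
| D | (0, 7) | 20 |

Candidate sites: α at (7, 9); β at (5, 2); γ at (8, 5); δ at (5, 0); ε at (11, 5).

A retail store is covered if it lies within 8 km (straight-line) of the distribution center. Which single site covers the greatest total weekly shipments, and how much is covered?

α, covering 196

Coverage radius r = 8 km; a point is covered iff (Δx)²+(Δy)² ≤ 8² = 64.
  α (7, 9): covers {C, B, E, F, A, D} → 196
  β (5, 2): covers {E, A, D} → 46
  γ (8, 5): covers {C, E, F, A} → 96
  δ (5, 0): covers {E, A} → 26
  ε (11, 5): covers {C, E, F} → 76
Maximum coverage at α: 196 weekly shipments.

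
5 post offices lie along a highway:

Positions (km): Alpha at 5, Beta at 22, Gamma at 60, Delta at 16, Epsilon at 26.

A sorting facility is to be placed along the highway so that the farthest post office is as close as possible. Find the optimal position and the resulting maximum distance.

location 32.5, max distance 27.5

The 1-center on a line is the midpoint of the two extreme points: leftmost at 5, rightmost at 60.
Optimal location = (5 + 60)/2 = 32.5; maximum distance = (60 − 5)/2 = 27.5.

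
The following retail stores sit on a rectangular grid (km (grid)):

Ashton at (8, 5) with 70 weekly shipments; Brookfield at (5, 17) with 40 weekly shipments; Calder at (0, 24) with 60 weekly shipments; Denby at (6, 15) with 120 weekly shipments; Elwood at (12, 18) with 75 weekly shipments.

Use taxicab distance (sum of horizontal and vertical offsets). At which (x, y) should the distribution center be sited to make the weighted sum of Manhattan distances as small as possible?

Manhattan distance separates: Σwᵢ(|x−xᵢ|+|y−yᵢ|) = Σwᵢ|x−xᵢ| + Σwᵢ|y−yᵢ|, so x and y are optimised independently as 1-D weighted medians.
Total weight W = 365; half = 182.5.
x-coordinate, sorted with cumulative weight:
  x=0 (Calder, w=60) cum 60
  x=5 (Brookfield, w=40) cum 100
  x=6 (Denby, w=120) cum 220  ← median
  x=8 (Ashton, w=70) cum 290
  x=12 (Elwood, w=75) cum 365
⇒ x* = 6
y-coordinate, sorted with cumulative weight:
  y=5 (Ashton, w=70) cum 70
  y=15 (Denby, w=120) cum 190  ← median
  y=17 (Brookfield, w=40) cum 230
  y=18 (Elwood, w=75) cum 305
  y=24 (Calder, w=60) cum 365
⇒ y* = 15

(6, 15)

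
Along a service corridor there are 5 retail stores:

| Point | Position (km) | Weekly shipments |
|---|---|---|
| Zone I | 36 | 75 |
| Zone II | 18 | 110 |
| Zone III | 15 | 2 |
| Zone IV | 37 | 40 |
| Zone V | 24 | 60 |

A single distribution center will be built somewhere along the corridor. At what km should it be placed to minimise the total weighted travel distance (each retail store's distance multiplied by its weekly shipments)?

x = 24

For a sum of weighted absolute distances on a line, the optimum is the weighted median (not the mean). Total weight W = 287; half-weight = 143.5.
Sort by position and accumulate weight:
  km 15 (Zone III, w=2) → cum 2
  km 18 (Zone II, w=110) → cum 112
  km 24 (Zone V, w=60) → cum 172  ≥ 143.5 → median here
  km 36 (Zone I, w=75) → cum 247
  km 37 (Zone IV, w=40) → cum 287
Optimal location: km 24.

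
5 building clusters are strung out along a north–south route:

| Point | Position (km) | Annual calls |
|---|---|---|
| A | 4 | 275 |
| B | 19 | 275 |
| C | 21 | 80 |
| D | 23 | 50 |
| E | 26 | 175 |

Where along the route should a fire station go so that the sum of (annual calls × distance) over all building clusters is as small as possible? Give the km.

x = 19

For a sum of weighted absolute distances on a line, the optimum is the weighted median (not the mean). Total weight W = 855; half-weight = 427.5.
Sort by position and accumulate weight:
  km 4 (A, w=275) → cum 275
  km 19 (B, w=275) → cum 550  ≥ 427.5 → median here
  km 21 (C, w=80) → cum 630
  km 23 (D, w=50) → cum 680
  km 26 (E, w=175) → cum 855
Optimal location: km 19.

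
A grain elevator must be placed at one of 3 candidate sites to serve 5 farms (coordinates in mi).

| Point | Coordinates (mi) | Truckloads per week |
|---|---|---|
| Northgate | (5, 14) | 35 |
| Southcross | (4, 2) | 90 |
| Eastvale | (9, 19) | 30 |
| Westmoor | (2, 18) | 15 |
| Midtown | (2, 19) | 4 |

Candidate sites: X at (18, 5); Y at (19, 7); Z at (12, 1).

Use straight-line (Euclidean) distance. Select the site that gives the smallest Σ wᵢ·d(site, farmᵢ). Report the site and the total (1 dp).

Z, total 2168.0 mi

Total weighted distance at each candidate:
  X (18, 5): total = 2735.6
  Y (19, 7): total = 2826.4
  Z (12, 1): total = 2168.0
Minimum is at Z with total 2168.0 mi.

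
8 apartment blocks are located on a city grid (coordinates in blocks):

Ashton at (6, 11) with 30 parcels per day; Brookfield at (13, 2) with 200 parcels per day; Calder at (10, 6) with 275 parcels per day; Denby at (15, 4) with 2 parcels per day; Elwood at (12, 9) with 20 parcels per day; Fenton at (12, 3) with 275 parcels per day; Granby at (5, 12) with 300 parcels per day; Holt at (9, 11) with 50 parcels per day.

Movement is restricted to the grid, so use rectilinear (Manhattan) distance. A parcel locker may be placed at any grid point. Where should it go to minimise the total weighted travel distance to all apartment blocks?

Manhattan distance separates: Σwᵢ(|x−xᵢ|+|y−yᵢ|) = Σwᵢ|x−xᵢ| + Σwᵢ|y−yᵢ|, so x and y are optimised independently as 1-D weighted medians.
Total weight W = 1152; half = 576.
x-coordinate, sorted with cumulative weight:
  x=5 (Granby, w=300) cum 300
  x=6 (Ashton, w=30) cum 330
  x=9 (Holt, w=50) cum 380
  x=10 (Calder, w=275) cum 655  ← median
  x=12 (Elwood, w=20) cum 675
  x=12 (Fenton, w=275) cum 950
  x=13 (Brookfield, w=200) cum 1150
  x=15 (Denby, w=2) cum 1152
⇒ x* = 10
y-coordinate, sorted with cumulative weight:
  y=2 (Brookfield, w=200) cum 200
  y=3 (Fenton, w=275) cum 475
  y=4 (Denby, w=2) cum 477
  y=6 (Calder, w=275) cum 752  ← median
  y=9 (Elwood, w=20) cum 772
  y=11 (Ashton, w=30) cum 802
  y=11 (Holt, w=50) cum 852
  y=12 (Granby, w=300) cum 1152
⇒ y* = 6

(10, 6)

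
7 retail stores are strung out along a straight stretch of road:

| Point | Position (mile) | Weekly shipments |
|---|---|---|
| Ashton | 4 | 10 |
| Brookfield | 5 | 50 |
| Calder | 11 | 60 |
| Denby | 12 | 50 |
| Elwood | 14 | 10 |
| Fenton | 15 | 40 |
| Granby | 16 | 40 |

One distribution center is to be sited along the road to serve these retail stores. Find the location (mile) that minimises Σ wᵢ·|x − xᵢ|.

For a sum of weighted absolute distances on a line, the optimum is the weighted median (not the mean). Total weight W = 260; half-weight = 130.
Sort by position and accumulate weight:
  mile 4 (Ashton, w=10) → cum 10
  mile 5 (Brookfield, w=50) → cum 60
  mile 11 (Calder, w=60) → cum 120
  mile 12 (Denby, w=50) → cum 170  ≥ 130 → median here
  mile 14 (Elwood, w=10) → cum 180
  mile 15 (Fenton, w=40) → cum 220
  mile 16 (Granby, w=40) → cum 260
Optimal location: mile 12.

x = 12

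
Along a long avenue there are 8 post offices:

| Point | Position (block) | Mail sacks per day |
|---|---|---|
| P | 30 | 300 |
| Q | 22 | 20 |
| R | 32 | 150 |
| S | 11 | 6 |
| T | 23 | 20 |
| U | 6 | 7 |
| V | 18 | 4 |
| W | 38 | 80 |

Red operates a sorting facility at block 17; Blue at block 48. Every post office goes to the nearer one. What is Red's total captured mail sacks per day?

The indifferent point is the midpoint (17+48)/2 = 32.5; post offices left of it (closer to Red at 17) go to Red, those right go to Blue.
  U at 6 (w=7) → Red
  S at 11 (w=6) → Red
  V at 18 (w=4) → Red
  Q at 22 (w=20) → Red
  T at 23 (w=20) → Red
  P at 30 (w=300) → Red
  R at 32 (w=150) → Red
  W at 38 (w=80) → Blue
Red captures 507; Blue captures 80.

507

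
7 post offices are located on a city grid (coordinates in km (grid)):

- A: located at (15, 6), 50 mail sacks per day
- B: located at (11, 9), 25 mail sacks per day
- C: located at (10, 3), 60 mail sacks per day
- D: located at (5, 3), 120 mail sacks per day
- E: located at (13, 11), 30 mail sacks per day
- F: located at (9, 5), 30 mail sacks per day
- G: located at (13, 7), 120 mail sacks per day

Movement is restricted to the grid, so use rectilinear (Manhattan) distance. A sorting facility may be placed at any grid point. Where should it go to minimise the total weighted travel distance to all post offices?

(11, 6)

Manhattan distance separates: Σwᵢ(|x−xᵢ|+|y−yᵢ|) = Σwᵢ|x−xᵢ| + Σwᵢ|y−yᵢ|, so x and y are optimised independently as 1-D weighted medians.
Total weight W = 435; half = 217.5.
x-coordinate, sorted with cumulative weight:
  x=5 (D, w=120) cum 120
  x=9 (F, w=30) cum 150
  x=10 (C, w=60) cum 210
  x=11 (B, w=25) cum 235  ← median
  x=13 (E, w=30) cum 265
  x=13 (G, w=120) cum 385
  x=15 (A, w=50) cum 435
⇒ x* = 11
y-coordinate, sorted with cumulative weight:
  y=3 (C, w=60) cum 60
  y=3 (D, w=120) cum 180
  y=5 (F, w=30) cum 210
  y=6 (A, w=50) cum 260  ← median
  y=7 (G, w=120) cum 380
  y=9 (B, w=25) cum 405
  y=11 (E, w=30) cum 435
⇒ y* = 6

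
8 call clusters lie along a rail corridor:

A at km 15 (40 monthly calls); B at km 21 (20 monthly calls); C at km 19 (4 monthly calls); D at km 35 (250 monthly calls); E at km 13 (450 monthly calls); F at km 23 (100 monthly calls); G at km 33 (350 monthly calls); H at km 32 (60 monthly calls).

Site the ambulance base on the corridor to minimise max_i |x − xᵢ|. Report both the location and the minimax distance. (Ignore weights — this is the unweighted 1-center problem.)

The 1-center on a line is the midpoint of the two extreme points: leftmost at 13, rightmost at 35.
Optimal location = (13 + 35)/2 = 24; maximum distance = (35 − 13)/2 = 11.

location 24, max distance 11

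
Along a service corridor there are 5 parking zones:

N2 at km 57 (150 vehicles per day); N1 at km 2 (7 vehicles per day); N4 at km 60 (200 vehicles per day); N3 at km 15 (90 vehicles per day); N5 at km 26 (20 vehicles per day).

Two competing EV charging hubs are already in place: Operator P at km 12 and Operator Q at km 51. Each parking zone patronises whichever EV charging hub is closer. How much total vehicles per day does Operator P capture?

117

The indifferent point is the midpoint (12+51)/2 = 31.5; parking zones left of it (closer to Operator P at 12) go to Operator P, those right go to Operator Q.
  N1 at 2 (w=7) → Operator P
  N3 at 15 (w=90) → Operator P
  N5 at 26 (w=20) → Operator P
  N2 at 57 (w=150) → Operator Q
  N4 at 60 (w=200) → Operator Q
Operator P captures 117; Operator Q captures 350.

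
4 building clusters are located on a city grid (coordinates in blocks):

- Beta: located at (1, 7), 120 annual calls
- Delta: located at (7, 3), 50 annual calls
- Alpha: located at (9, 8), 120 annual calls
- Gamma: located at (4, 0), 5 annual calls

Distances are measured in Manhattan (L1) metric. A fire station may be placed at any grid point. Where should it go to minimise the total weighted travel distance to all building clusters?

(7, 7)

Manhattan distance separates: Σwᵢ(|x−xᵢ|+|y−yᵢ|) = Σwᵢ|x−xᵢ| + Σwᵢ|y−yᵢ|, so x and y are optimised independently as 1-D weighted medians.
Total weight W = 295; half = 147.5.
x-coordinate, sorted with cumulative weight:
  x=1 (Beta, w=120) cum 120
  x=4 (Gamma, w=5) cum 125
  x=7 (Delta, w=50) cum 175  ← median
  x=9 (Alpha, w=120) cum 295
⇒ x* = 7
y-coordinate, sorted with cumulative weight:
  y=0 (Gamma, w=5) cum 5
  y=3 (Delta, w=50) cum 55
  y=7 (Beta, w=120) cum 175  ← median
  y=8 (Alpha, w=120) cum 295
⇒ y* = 7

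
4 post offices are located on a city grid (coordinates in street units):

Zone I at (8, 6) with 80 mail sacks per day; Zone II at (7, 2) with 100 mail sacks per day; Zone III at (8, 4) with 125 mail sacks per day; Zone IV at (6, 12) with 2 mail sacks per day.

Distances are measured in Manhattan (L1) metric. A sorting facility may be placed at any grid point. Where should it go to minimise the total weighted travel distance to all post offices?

(8, 4)

Manhattan distance separates: Σwᵢ(|x−xᵢ|+|y−yᵢ|) = Σwᵢ|x−xᵢ| + Σwᵢ|y−yᵢ|, so x and y are optimised independently as 1-D weighted medians.
Total weight W = 307; half = 153.5.
x-coordinate, sorted with cumulative weight:
  x=6 (Zone IV, w=2) cum 2
  x=7 (Zone II, w=100) cum 102
  x=8 (Zone I, w=80) cum 182  ← median
  x=8 (Zone III, w=125) cum 307
⇒ x* = 8
y-coordinate, sorted with cumulative weight:
  y=2 (Zone II, w=100) cum 100
  y=4 (Zone III, w=125) cum 225  ← median
  y=6 (Zone I, w=80) cum 305
  y=12 (Zone IV, w=2) cum 307
⇒ y* = 4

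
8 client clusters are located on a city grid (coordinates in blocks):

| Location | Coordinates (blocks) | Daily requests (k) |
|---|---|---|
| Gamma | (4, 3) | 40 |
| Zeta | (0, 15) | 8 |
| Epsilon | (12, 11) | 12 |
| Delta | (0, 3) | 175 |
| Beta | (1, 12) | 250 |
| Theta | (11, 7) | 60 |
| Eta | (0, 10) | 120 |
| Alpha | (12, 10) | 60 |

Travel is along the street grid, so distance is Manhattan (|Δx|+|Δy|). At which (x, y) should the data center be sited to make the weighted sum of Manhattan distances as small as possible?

(1, 10)

Manhattan distance separates: Σwᵢ(|x−xᵢ|+|y−yᵢ|) = Σwᵢ|x−xᵢ| + Σwᵢ|y−yᵢ|, so x and y are optimised independently as 1-D weighted medians.
Total weight W = 725; half = 362.5.
x-coordinate, sorted with cumulative weight:
  x=0 (Zeta, w=8) cum 8
  x=0 (Delta, w=175) cum 183
  x=0 (Eta, w=120) cum 303
  x=1 (Beta, w=250) cum 553  ← median
  x=4 (Gamma, w=40) cum 593
  x=11 (Theta, w=60) cum 653
  x=12 (Epsilon, w=12) cum 665
  x=12 (Alpha, w=60) cum 725
⇒ x* = 1
y-coordinate, sorted with cumulative weight:
  y=3 (Gamma, w=40) cum 40
  y=3 (Delta, w=175) cum 215
  y=7 (Theta, w=60) cum 275
  y=10 (Eta, w=120) cum 395  ← median
  y=10 (Alpha, w=60) cum 455
  y=11 (Epsilon, w=12) cum 467
  y=12 (Beta, w=250) cum 717
  y=15 (Zeta, w=8) cum 725
⇒ y* = 10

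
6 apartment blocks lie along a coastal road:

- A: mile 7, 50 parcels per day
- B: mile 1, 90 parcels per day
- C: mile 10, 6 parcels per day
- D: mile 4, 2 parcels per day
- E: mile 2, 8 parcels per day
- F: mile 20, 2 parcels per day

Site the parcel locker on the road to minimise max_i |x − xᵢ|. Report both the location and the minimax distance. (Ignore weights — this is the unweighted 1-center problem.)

The 1-center on a line is the midpoint of the two extreme points: leftmost at 1, rightmost at 20.
Optimal location = (1 + 20)/2 = 10.5; maximum distance = (20 − 1)/2 = 9.5.

location 10.5, max distance 9.5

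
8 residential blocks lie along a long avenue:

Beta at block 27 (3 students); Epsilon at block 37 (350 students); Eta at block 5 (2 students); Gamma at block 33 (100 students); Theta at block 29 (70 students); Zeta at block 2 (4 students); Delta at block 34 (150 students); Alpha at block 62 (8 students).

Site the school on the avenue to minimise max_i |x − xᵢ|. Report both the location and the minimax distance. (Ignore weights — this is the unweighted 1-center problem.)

location 32, max distance 30

The 1-center on a line is the midpoint of the two extreme points: leftmost at 2, rightmost at 62.
Optimal location = (2 + 62)/2 = 32; maximum distance = (62 − 2)/2 = 30.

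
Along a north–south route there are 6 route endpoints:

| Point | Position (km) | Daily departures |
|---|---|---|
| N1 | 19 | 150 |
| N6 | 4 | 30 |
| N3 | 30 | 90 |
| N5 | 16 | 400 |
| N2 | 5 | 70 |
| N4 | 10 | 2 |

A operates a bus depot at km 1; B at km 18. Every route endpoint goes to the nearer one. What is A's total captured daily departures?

100

The indifferent point is the midpoint (1+18)/2 = 9.5; route endpoints left of it (closer to A at 1) go to A, those right go to B.
  N6 at 4 (w=30) → A
  N2 at 5 (w=70) → A
  N4 at 10 (w=2) → B
  N5 at 16 (w=400) → B
  N1 at 19 (w=150) → B
  N3 at 30 (w=90) → B
A captures 100; B captures 642.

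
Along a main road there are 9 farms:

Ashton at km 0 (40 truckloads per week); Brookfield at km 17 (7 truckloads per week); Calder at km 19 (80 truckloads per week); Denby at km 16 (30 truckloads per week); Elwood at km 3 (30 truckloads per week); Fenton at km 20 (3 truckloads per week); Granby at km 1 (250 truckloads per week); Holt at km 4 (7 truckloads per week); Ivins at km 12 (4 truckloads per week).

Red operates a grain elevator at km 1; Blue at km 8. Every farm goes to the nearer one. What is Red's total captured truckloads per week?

327

The indifferent point is the midpoint (1+8)/2 = 4.5; farms left of it (closer to Red at 1) go to Red, those right go to Blue.
  Ashton at 0 (w=40) → Red
  Granby at 1 (w=250) → Red
  Elwood at 3 (w=30) → Red
  Holt at 4 (w=7) → Red
  Ivins at 12 (w=4) → Blue
  Denby at 16 (w=30) → Blue
  Brookfield at 17 (w=7) → Blue
  Calder at 19 (w=80) → Blue
  Fenton at 20 (w=3) → Blue
Red captures 327; Blue captures 124.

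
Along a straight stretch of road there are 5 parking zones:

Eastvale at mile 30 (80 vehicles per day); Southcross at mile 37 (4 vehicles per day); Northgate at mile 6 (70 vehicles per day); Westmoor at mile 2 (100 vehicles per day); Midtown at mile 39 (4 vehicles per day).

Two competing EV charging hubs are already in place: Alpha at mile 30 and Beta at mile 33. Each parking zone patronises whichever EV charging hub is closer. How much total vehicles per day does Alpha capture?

The indifferent point is the midpoint (30+33)/2 = 31.5; parking zones left of it (closer to Alpha at 30) go to Alpha, those right go to Beta.
  Westmoor at 2 (w=100) → Alpha
  Northgate at 6 (w=70) → Alpha
  Eastvale at 30 (w=80) → Alpha
  Southcross at 37 (w=4) → Beta
  Midtown at 39 (w=4) → Beta
Alpha captures 250; Beta captures 8.

250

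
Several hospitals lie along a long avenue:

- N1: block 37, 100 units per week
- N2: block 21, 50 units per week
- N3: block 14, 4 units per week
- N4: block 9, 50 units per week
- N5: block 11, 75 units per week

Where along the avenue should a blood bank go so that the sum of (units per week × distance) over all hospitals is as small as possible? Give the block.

x = 21

For a sum of weighted absolute distances on a line, the optimum is the weighted median (not the mean). Total weight W = 279; half-weight = 139.5.
Sort by position and accumulate weight:
  block 9 (N4, w=50) → cum 50
  block 11 (N5, w=75) → cum 125
  block 14 (N3, w=4) → cum 129
  block 21 (N2, w=50) → cum 179  ≥ 139.5 → median here
  block 37 (N1, w=100) → cum 279
Optimal location: block 21.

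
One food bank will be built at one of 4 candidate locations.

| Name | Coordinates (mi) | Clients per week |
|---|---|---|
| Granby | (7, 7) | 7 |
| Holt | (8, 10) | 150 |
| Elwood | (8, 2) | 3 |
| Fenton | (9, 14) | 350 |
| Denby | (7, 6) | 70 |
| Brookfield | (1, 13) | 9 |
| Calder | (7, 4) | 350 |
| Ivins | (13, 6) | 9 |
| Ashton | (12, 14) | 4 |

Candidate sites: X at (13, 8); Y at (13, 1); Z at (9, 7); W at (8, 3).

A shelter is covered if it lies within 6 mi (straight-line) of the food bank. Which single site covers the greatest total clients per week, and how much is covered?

Coverage radius r = 6 mi; a point is covered iff (Δx)²+(Δy)² ≤ 6² = 36.
  X (13, 8): covers {Holt, Ivins} → 159
  Y (13, 1): covers {Elwood, Ivins} → 12
  Z (9, 7): covers {Granby, Holt, Elwood, Denby, Calder, Ivins} → 589
  W (8, 3): covers {Granby, Elwood, Denby, Calder, Ivins} → 439
Maximum coverage at Z: 589 clients per week.

Z, covering 589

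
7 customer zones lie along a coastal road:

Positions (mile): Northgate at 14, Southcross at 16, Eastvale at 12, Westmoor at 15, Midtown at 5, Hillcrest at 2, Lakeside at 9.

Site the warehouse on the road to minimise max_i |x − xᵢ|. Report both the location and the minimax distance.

location 9, max distance 7

The 1-center on a line is the midpoint of the two extreme points: leftmost at 2, rightmost at 16.
Optimal location = (2 + 16)/2 = 9; maximum distance = (16 − 2)/2 = 7.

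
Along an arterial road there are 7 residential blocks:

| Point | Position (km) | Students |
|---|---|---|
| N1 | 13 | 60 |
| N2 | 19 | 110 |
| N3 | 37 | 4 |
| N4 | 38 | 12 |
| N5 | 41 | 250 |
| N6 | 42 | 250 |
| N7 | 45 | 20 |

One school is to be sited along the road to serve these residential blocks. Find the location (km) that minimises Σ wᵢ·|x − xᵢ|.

For a sum of weighted absolute distances on a line, the optimum is the weighted median (not the mean). Total weight W = 706; half-weight = 353.
Sort by position and accumulate weight:
  km 13 (N1, w=60) → cum 60
  km 19 (N2, w=110) → cum 170
  km 37 (N3, w=4) → cum 174
  km 38 (N4, w=12) → cum 186
  km 41 (N5, w=250) → cum 436  ≥ 353 → median here
  km 42 (N6, w=250) → cum 686
  km 45 (N7, w=20) → cum 706
Optimal location: km 41.

x = 41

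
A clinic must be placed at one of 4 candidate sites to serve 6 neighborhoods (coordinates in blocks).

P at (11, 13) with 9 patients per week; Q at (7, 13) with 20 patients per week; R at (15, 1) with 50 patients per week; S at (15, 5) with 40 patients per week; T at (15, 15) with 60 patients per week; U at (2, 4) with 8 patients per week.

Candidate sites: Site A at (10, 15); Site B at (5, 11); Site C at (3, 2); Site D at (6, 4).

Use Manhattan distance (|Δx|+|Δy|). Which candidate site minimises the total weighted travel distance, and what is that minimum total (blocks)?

Total weighted distance at each candidate:
  Site A (10, 15): total = 2129
  Site B (5, 11): total = 2712
  Site C (3, 2): total = 3245
  Site D (6, 4): total = 2558
Minimum is at Site A with total 2129 blocks.

Site A, total 2129 blocks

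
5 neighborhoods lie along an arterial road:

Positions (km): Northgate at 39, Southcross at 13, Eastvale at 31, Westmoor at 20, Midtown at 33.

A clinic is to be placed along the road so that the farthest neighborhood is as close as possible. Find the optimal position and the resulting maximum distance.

location 26, max distance 13

The 1-center on a line is the midpoint of the two extreme points: leftmost at 13, rightmost at 39.
Optimal location = (13 + 39)/2 = 26; maximum distance = (39 − 13)/2 = 13.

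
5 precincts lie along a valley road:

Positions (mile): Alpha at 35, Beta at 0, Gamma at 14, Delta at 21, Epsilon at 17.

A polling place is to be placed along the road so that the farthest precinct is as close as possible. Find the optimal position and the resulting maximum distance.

The 1-center on a line is the midpoint of the two extreme points: leftmost at 0, rightmost at 35.
Optimal location = (0 + 35)/2 = 17.5; maximum distance = (35 − 0)/2 = 17.5.

location 17.5, max distance 17.5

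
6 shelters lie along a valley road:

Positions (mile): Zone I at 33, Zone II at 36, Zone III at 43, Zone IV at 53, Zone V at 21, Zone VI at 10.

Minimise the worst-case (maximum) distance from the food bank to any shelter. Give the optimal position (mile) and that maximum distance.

The 1-center on a line is the midpoint of the two extreme points: leftmost at 10, rightmost at 53.
Optimal location = (10 + 53)/2 = 31.5; maximum distance = (53 − 10)/2 = 21.5.

location 31.5, max distance 21.5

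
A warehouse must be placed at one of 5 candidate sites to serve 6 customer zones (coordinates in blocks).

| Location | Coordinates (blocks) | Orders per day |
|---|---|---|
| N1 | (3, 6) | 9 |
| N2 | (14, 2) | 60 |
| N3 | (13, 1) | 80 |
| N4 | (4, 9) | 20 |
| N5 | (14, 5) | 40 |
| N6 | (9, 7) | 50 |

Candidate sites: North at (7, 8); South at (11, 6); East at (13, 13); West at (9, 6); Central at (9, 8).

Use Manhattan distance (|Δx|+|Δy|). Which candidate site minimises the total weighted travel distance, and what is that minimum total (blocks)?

Total weighted distance at each candidate:
  North (7, 8): total = 2504
  South (11, 6): total = 1562
  East (13, 13): total = 2953
  West (9, 6): total = 1764
  Central (9, 8): total = 2102
Minimum is at South with total 1562 blocks.

South, total 1562 blocks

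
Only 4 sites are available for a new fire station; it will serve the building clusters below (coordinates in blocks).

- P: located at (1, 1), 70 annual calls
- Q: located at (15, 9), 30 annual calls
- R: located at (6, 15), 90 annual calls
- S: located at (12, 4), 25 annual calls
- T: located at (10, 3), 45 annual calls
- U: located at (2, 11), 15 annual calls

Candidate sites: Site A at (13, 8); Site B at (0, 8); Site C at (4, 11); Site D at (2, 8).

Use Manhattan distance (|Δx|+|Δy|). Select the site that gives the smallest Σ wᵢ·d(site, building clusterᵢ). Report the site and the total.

Total weighted distance at each candidate:
  Site A (13, 8): total = 3375
  Site B (0, 8): total = 3360
  Site C (4, 11): total = 2875
  Site D (2, 8): total = 2950
Minimum is at Site C with total 2875 blocks.

Site C, total 2875 blocks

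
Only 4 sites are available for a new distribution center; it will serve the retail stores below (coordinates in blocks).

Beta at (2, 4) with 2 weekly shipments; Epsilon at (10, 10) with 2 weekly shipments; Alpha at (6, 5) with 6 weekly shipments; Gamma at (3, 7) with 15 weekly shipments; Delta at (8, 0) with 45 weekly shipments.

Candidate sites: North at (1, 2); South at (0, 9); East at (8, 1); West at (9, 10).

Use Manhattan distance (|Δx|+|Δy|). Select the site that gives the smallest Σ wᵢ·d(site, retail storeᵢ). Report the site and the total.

Total weighted distance at each candidate:
  North (1, 2): total = 598
  South (0, 9): total = 936
  East (8, 1): total = 286
  West (9, 10): total = 706
Minimum is at East with total 286 blocks.

East, total 286 blocks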